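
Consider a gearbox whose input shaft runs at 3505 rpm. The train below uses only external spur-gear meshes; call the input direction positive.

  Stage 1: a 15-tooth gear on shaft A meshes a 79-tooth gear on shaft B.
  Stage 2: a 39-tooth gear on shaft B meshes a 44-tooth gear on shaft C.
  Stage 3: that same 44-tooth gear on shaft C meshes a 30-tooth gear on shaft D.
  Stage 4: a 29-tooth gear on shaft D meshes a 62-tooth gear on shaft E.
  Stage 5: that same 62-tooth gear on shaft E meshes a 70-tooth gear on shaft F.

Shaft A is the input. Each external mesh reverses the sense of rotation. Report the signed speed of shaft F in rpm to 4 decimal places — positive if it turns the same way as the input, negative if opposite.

-358.4227 rpm (opposite to input, |ω| = 358.4227 rpm)

Stage 1 [15T→79T]: ω = 3505.0000×15/79 = 665.5063 rpm, dir flips to −; running = −665.5063
Stage 2 [39T→44T]: ω = 665.5063×39/44 = 589.8806 rpm, dir flips to +; running = +589.8806
Stage 3 [44T→30T]: ω = 589.8806×44/30 = 865.1582 rpm, dir flips to −; running = −865.1582
Stage 4 [29T→62T]: ω = 865.1582×29/62 = 404.6708 rpm, dir flips to +; running = +404.6708
Stage 5 [62T→70T]: ω = 404.6708×62/70 = 358.4227 rpm, dir flips to −; running = −358.4227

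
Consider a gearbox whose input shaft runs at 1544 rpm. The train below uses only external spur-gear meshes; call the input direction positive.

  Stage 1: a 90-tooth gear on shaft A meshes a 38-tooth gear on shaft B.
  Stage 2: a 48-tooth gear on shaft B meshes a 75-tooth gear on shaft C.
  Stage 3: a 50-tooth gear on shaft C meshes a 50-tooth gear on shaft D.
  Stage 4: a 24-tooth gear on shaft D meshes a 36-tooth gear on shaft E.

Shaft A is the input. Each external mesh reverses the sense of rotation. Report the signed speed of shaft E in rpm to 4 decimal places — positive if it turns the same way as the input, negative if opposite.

Stage 1 [90T→38T]: ω = 1544.0000×90/38 = 3656.8421 rpm, dir flips to −; running = −3656.8421
Stage 2 [48T→75T]: ω = 3656.8421×48/75 = 2340.3789 rpm, dir flips to +; running = +2340.3789
Stage 3 [50T→50T]: ω = 2340.3789×50/50 = 2340.3789 rpm, dir flips to −; running = −2340.3789
Stage 4 [24T→36T]: ω = 2340.3789×24/36 = 1560.2526 rpm, dir flips to +; running = +1560.2526

+1560.2526 rpm (same as input, |ω| = 1560.2526 rpm)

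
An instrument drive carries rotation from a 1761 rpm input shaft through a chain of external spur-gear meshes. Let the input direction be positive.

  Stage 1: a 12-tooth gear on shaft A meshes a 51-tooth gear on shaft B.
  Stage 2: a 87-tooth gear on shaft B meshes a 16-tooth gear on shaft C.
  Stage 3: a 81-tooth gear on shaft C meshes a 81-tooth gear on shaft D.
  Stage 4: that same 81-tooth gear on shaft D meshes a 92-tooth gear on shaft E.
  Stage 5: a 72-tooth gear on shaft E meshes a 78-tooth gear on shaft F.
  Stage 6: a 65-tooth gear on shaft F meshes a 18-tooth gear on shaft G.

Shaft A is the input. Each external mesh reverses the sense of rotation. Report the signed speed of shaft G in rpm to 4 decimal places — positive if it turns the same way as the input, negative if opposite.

Stage 1 [12T→51T]: ω = 1761.0000×12/51 = 414.3529 rpm, dir flips to −; running = −414.3529
Stage 2 [87T→16T]: ω = 414.3529×87/16 = 2253.0441 rpm, dir flips to +; running = +2253.0441
Stage 3 [81T→81T]: ω = 2253.0441×81/81 = 2253.0441 rpm, dir flips to −; running = −2253.0441
Stage 4 [81T→92T]: ω = 2253.0441×81/92 = 1983.6584 rpm, dir flips to +; running = +1983.6584
Stage 5 [72T→78T]: ω = 1983.6584×72/78 = 1831.0693 rpm, dir flips to −; running = −1831.0693
Stage 6 [65T→18T]: ω = 1831.0693×65/18 = 6612.1947 rpm, dir flips to +; running = +6612.1947

+6612.1947 rpm (same as input, |ω| = 6612.1947 rpm)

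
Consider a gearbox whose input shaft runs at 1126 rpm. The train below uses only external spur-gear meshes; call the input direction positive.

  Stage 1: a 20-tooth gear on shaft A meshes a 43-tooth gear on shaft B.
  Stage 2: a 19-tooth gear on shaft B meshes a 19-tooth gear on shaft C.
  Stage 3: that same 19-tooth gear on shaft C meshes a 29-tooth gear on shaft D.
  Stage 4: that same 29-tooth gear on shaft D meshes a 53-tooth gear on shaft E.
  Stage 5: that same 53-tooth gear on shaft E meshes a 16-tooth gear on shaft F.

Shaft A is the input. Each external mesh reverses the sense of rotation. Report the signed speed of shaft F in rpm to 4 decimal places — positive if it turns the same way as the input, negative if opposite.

-621.9186 rpm (opposite to input, |ω| = 621.9186 rpm)

Stage 1 [20T→43T]: ω = 1126.0000×20/43 = 523.7209 rpm, dir flips to −; running = −523.7209
Stage 2 [19T→19T]: ω = 523.7209×19/19 = 523.7209 rpm, dir flips to +; running = +523.7209
Stage 3 [19T→29T]: ω = 523.7209×19/29 = 343.1275 rpm, dir flips to −; running = −343.1275
Stage 4 [29T→53T]: ω = 343.1275×29/53 = 187.7490 rpm, dir flips to +; running = +187.7490
Stage 5 [53T→16T]: ω = 187.7490×53/16 = 621.9186 rpm, dir flips to −; running = −621.9186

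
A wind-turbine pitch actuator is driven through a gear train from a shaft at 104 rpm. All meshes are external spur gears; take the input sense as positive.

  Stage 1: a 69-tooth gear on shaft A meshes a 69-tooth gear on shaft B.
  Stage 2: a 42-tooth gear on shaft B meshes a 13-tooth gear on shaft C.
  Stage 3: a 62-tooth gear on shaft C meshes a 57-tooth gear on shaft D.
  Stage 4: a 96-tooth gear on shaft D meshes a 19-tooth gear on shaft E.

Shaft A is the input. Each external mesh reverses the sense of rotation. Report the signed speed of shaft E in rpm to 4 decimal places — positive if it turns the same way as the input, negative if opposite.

+1846.6039 rpm (same as input, |ω| = 1846.6039 rpm)

Stage 1 [69T→69T]: ω = 104.0000×69/69 = 104.0000 rpm, dir flips to −; running = −104.0000
Stage 2 [42T→13T]: ω = 104.0000×42/13 = 336.0000 rpm, dir flips to +; running = +336.0000
Stage 3 [62T→57T]: ω = 336.0000×62/57 = 365.4737 rpm, dir flips to −; running = −365.4737
Stage 4 [96T→19T]: ω = 365.4737×96/19 = 1846.6039 rpm, dir flips to +; running = +1846.6039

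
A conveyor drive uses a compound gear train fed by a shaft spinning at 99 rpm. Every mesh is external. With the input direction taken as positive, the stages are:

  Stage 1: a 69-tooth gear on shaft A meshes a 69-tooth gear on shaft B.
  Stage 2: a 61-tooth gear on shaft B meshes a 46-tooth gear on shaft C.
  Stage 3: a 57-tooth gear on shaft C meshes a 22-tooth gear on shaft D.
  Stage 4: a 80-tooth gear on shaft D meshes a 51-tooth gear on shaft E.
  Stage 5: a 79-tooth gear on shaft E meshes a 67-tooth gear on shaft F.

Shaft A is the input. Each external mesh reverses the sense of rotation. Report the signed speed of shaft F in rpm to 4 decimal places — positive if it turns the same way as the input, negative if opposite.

-629.1171 rpm (opposite to input, |ω| = 629.1171 rpm)

Stage 1 [69T→69T]: ω = 99.0000×69/69 = 99.0000 rpm, dir flips to −; running = −99.0000
Stage 2 [61T→46T]: ω = 99.0000×61/46 = 131.2826 rpm, dir flips to +; running = +131.2826
Stage 3 [57T→22T]: ω = 131.2826×57/22 = 340.1413 rpm, dir flips to −; running = −340.1413
Stage 4 [80T→51T]: ω = 340.1413×80/51 = 533.5550 rpm, dir flips to +; running = +533.5550
Stage 5 [79T→67T]: ω = 533.5550×79/67 = 629.1171 rpm, dir flips to −; running = −629.1171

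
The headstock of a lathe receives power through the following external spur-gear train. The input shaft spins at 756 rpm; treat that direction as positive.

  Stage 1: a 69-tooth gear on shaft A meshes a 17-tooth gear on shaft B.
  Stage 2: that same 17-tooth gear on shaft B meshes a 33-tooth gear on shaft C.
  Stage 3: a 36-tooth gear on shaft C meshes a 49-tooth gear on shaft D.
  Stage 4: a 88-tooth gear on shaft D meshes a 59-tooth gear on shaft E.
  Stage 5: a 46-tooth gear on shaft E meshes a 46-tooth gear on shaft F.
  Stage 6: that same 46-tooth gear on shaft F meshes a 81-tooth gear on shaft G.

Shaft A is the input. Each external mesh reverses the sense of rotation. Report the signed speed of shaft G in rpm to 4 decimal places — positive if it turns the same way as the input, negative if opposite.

+983.7094 rpm (same as input, |ω| = 983.7094 rpm)

Stage 1 [69T→17T]: ω = 756.0000×69/17 = 3068.4706 rpm, dir flips to −; running = −3068.4706
Stage 2 [17T→33T]: ω = 3068.4706×17/33 = 1580.7273 rpm, dir flips to +; running = +1580.7273
Stage 3 [36T→49T]: ω = 1580.7273×36/49 = 1161.3506 rpm, dir flips to −; running = −1161.3506
Stage 4 [88T→59T]: ω = 1161.3506×88/59 = 1732.1840 rpm, dir flips to +; running = +1732.1840
Stage 5 [46T→46T]: ω = 1732.1840×46/46 = 1732.1840 rpm, dir flips to −; running = −1732.1840
Stage 6 [46T→81T]: ω = 1732.1840×46/81 = 983.7094 rpm, dir flips to +; running = +983.7094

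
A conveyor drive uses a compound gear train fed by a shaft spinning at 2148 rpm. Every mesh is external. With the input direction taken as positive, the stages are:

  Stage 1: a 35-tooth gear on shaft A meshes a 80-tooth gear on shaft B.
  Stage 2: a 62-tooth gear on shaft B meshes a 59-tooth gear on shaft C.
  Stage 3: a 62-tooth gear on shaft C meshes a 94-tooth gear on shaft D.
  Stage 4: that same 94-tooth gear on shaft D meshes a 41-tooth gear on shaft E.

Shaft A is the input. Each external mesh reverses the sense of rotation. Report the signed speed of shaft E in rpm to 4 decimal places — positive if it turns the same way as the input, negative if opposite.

Stage 1 [35T→80T]: ω = 2148.0000×35/80 = 939.7500 rpm, dir flips to −; running = −939.7500
Stage 2 [62T→59T]: ω = 939.7500×62/59 = 987.5339 rpm, dir flips to +; running = +987.5339
Stage 3 [62T→94T]: ω = 987.5339×62/94 = 651.3521 rpm, dir flips to −; running = −651.3521
Stage 4 [94T→41T]: ω = 651.3521×94/41 = 1493.3439 rpm, dir flips to +; running = +1493.3439

+1493.3439 rpm (same as input, |ω| = 1493.3439 rpm)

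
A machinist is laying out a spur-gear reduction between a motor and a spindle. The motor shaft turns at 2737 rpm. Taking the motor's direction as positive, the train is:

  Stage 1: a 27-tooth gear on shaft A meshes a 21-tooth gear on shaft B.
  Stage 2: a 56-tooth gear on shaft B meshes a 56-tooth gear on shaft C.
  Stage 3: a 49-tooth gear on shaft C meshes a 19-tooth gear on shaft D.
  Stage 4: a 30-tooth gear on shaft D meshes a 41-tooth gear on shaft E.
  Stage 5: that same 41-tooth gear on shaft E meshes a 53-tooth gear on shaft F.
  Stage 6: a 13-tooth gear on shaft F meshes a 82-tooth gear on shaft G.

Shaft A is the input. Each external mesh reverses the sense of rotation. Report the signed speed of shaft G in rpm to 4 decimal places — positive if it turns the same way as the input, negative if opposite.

Stage 1 [27T→21T]: ω = 2737.0000×27/21 = 3519.0000 rpm, dir flips to −; running = −3519.0000
Stage 2 [56T→56T]: ω = 3519.0000×56/56 = 3519.0000 rpm, dir flips to +; running = +3519.0000
Stage 3 [49T→19T]: ω = 3519.0000×49/19 = 9075.3158 rpm, dir flips to −; running = −9075.3158
Stage 4 [30T→41T]: ω = 9075.3158×30/41 = 6640.4750 rpm, dir flips to +; running = +6640.4750
Stage 5 [41T→53T]: ω = 6640.4750×41/53 = 5136.9712 rpm, dir flips to −; running = −5136.9712
Stage 6 [13T→82T]: ω = 5136.9712×13/82 = 814.3979 rpm, dir flips to +; running = +814.3979

+814.3979 rpm (same as input, |ω| = 814.3979 rpm)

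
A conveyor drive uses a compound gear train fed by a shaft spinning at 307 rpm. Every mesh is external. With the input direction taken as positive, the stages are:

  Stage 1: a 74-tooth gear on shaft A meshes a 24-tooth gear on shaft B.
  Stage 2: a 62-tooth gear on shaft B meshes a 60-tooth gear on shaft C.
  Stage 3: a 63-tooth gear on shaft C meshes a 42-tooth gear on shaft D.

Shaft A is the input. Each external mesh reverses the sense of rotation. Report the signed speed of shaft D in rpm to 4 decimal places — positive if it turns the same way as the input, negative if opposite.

Stage 1 [74T→24T]: ω = 307.0000×74/24 = 946.5833 rpm, dir flips to −; running = −946.5833
Stage 2 [62T→60T]: ω = 946.5833×62/60 = 978.1361 rpm, dir flips to +; running = +978.1361
Stage 3 [63T→42T]: ω = 978.1361×63/42 = 1467.2042 rpm, dir flips to −; running = −1467.2042

-1467.2042 rpm (opposite to input, |ω| = 1467.2042 rpm)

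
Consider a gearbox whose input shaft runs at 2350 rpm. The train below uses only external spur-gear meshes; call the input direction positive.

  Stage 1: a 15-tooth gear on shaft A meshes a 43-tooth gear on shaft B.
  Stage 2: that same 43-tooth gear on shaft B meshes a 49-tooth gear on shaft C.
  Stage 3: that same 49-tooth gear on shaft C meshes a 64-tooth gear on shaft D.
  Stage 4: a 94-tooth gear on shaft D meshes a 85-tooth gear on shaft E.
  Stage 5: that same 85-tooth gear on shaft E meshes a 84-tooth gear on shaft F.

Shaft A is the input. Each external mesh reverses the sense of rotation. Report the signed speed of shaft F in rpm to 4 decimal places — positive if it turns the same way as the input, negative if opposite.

-616.3504 rpm (opposite to input, |ω| = 616.3504 rpm)

Stage 1 [15T→43T]: ω = 2350.0000×15/43 = 819.7674 rpm, dir flips to −; running = −819.7674
Stage 2 [43T→49T]: ω = 819.7674×43/49 = 719.3878 rpm, dir flips to +; running = +719.3878
Stage 3 [49T→64T]: ω = 719.3878×49/64 = 550.7812 rpm, dir flips to −; running = −550.7812
Stage 4 [94T→85T]: ω = 550.7812×94/85 = 609.0993 rpm, dir flips to +; running = +609.0993
Stage 5 [85T→84T]: ω = 609.0993×85/84 = 616.3504 rpm, dir flips to −; running = −616.3504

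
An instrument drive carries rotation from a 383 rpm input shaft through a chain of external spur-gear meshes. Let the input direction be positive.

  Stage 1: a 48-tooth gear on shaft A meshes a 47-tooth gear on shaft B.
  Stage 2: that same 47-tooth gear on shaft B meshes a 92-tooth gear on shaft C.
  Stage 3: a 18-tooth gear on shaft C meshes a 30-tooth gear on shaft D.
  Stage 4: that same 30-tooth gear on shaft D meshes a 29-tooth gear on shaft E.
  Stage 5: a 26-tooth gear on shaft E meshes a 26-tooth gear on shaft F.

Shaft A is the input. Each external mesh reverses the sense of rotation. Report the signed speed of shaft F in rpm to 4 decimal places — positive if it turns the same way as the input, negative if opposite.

Stage 1 [48T→47T]: ω = 383.0000×48/47 = 391.1489 rpm, dir flips to −; running = −391.1489
Stage 2 [47T→92T]: ω = 391.1489×47/92 = 199.8261 rpm, dir flips to +; running = +199.8261
Stage 3 [18T→30T]: ω = 199.8261×18/30 = 119.8957 rpm, dir flips to −; running = −119.8957
Stage 4 [30T→29T]: ω = 119.8957×30/29 = 124.0300 rpm, dir flips to +; running = +124.0300
Stage 5 [26T→26T]: ω = 124.0300×26/26 = 124.0300 rpm, dir flips to −; running = −124.0300

-124.0300 rpm (opposite to input, |ω| = 124.0300 rpm)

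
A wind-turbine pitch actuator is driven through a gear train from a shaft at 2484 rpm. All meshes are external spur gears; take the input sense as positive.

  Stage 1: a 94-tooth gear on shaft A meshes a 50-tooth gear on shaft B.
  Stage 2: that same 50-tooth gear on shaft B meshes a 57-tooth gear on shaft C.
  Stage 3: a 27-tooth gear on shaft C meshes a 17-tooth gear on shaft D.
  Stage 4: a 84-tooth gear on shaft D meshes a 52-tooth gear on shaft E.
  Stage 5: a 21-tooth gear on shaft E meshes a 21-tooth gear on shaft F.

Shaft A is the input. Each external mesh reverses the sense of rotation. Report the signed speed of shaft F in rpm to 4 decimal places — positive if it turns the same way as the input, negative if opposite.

Stage 1 [94T→50T]: ω = 2484.0000×94/50 = 4669.9200 rpm, dir flips to −; running = −4669.9200
Stage 2 [50T→57T]: ω = 4669.9200×50/57 = 4096.4211 rpm, dir flips to +; running = +4096.4211
Stage 3 [27T→17T]: ω = 4096.4211×27/17 = 6506.0805 rpm, dir flips to −; running = −6506.0805
Stage 4 [84T→52T]: ω = 6506.0805×84/52 = 10509.8223 rpm, dir flips to +; running = +10509.8223
Stage 5 [21T→21T]: ω = 10509.8223×21/21 = 10509.8223 rpm, dir flips to −; running = −10509.8223

-10509.8223 rpm (opposite to input, |ω| = 10509.8223 rpm)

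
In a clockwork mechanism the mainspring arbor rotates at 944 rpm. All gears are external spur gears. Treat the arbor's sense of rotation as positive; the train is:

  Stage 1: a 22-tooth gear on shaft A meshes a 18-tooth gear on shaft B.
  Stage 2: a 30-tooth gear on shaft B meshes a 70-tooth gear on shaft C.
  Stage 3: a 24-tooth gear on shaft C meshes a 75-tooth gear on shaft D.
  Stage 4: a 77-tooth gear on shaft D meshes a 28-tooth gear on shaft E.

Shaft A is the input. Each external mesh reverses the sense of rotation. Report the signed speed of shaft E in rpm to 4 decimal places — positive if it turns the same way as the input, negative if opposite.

Stage 1 [22T→18T]: ω = 944.0000×22/18 = 1153.7778 rpm, dir flips to −; running = −1153.7778
Stage 2 [30T→70T]: ω = 1153.7778×30/70 = 494.4762 rpm, dir flips to +; running = +494.4762
Stage 3 [24T→75T]: ω = 494.4762×24/75 = 158.2324 rpm, dir flips to −; running = −158.2324
Stage 4 [77T→28T]: ω = 158.2324×77/28 = 435.1390 rpm, dir flips to +; running = +435.1390

+435.1390 rpm (same as input, |ω| = 435.1390 rpm)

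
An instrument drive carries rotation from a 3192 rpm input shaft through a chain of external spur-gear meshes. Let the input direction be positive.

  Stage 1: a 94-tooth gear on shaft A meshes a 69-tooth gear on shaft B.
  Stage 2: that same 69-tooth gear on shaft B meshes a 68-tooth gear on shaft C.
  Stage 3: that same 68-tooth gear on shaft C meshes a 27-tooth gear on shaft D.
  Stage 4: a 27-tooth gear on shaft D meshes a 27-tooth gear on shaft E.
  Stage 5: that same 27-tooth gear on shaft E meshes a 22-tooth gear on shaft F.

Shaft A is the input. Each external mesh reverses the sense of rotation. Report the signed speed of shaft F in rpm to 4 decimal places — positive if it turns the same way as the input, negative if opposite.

Stage 1 [94T→69T]: ω = 3192.0000×94/69 = 4348.5217 rpm, dir flips to −; running = −4348.5217
Stage 2 [69T→68T]: ω = 4348.5217×69/68 = 4412.4706 rpm, dir flips to +; running = +4412.4706
Stage 3 [68T→27T]: ω = 4412.4706×68/27 = 11112.8889 rpm, dir flips to −; running = −11112.8889
Stage 4 [27T→27T]: ω = 11112.8889×27/27 = 11112.8889 rpm, dir flips to +; running = +11112.8889
Stage 5 [27T→22T]: ω = 11112.8889×27/22 = 13638.5455 rpm, dir flips to −; running = −13638.5455

-13638.5455 rpm (opposite to input, |ω| = 13638.5455 rpm)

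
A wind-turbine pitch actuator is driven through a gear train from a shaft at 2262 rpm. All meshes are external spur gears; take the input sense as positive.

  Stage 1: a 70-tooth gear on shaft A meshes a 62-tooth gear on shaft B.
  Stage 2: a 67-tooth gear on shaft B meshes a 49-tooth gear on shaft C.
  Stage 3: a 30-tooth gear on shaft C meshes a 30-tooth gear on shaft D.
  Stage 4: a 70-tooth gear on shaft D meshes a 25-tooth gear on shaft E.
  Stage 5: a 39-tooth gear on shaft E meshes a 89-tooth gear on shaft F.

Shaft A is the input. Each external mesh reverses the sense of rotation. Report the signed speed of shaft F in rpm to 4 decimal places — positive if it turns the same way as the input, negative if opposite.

-4284.6002 rpm (opposite to input, |ω| = 4284.6002 rpm)

Stage 1 [70T→62T]: ω = 2262.0000×70/62 = 2553.8710 rpm, dir flips to −; running = −2553.8710
Stage 2 [67T→49T]: ω = 2553.8710×67/49 = 3492.0276 rpm, dir flips to +; running = +3492.0276
Stage 3 [30T→30T]: ω = 3492.0276×30/30 = 3492.0276 rpm, dir flips to −; running = −3492.0276
Stage 4 [70T→25T]: ω = 3492.0276×70/25 = 9777.6774 rpm, dir flips to +; running = +9777.6774
Stage 5 [39T→89T]: ω = 9777.6774×39/89 = 4284.6002 rpm, dir flips to −; running = −4284.6002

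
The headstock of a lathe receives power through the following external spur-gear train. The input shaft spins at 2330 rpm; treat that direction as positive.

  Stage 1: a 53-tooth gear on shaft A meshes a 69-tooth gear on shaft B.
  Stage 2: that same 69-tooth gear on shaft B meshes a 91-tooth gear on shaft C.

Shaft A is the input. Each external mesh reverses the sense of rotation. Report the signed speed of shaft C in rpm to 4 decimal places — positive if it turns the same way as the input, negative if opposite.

Stage 1 [53T→69T]: ω = 2330.0000×53/69 = 1789.7101 rpm, dir flips to −; running = −1789.7101
Stage 2 [69T→91T]: ω = 1789.7101×69/91 = 1357.0330 rpm, dir flips to +; running = +1357.0330

+1357.0330 rpm (same as input, |ω| = 1357.0330 rpm)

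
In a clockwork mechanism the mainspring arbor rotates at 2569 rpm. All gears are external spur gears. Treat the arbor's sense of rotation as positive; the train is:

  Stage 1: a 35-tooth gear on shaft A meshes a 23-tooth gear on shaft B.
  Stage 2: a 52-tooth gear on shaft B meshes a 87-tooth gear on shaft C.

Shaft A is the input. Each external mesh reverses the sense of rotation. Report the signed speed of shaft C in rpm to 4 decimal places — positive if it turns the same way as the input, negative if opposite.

Stage 1 [35T→23T]: ω = 2569.0000×35/23 = 3909.3478 rpm, dir flips to −; running = −3909.3478
Stage 2 [52T→87T]: ω = 3909.3478×52/87 = 2336.6217 rpm, dir flips to +; running = +2336.6217

+2336.6217 rpm (same as input, |ω| = 2336.6217 rpm)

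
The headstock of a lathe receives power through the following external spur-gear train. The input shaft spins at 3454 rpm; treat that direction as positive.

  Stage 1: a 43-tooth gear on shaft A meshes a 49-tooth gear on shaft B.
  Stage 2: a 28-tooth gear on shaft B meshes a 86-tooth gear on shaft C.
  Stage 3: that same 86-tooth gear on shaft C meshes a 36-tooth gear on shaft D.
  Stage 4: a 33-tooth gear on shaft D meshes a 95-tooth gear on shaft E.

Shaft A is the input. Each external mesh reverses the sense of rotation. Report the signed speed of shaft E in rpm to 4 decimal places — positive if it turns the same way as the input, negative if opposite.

+818.9183 rpm (same as input, |ω| = 818.9183 rpm)

Stage 1 [43T→49T]: ω = 3454.0000×43/49 = 3031.0612 rpm, dir flips to −; running = −3031.0612
Stage 2 [28T→86T]: ω = 3031.0612×28/86 = 986.8571 rpm, dir flips to +; running = +986.8571
Stage 3 [86T→36T]: ω = 986.8571×86/36 = 2357.4921 rpm, dir flips to −; running = −2357.4921
Stage 4 [33T→95T]: ω = 2357.4921×33/95 = 818.9183 rpm, dir flips to +; running = +818.9183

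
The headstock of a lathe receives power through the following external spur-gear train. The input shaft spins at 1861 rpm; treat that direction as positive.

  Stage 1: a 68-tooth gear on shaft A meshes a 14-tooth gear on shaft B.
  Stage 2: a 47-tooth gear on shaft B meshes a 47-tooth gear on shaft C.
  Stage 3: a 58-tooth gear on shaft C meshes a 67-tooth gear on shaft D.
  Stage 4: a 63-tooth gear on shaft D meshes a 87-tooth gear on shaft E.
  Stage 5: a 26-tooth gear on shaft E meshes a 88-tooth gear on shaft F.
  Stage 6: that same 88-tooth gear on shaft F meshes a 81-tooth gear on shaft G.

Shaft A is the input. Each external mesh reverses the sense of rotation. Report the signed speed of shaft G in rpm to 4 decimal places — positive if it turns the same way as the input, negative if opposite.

+1818.8214 rpm (same as input, |ω| = 1818.8214 rpm)

Stage 1 [68T→14T]: ω = 1861.0000×68/14 = 9039.1429 rpm, dir flips to −; running = −9039.1429
Stage 2 [47T→47T]: ω = 9039.1429×47/47 = 9039.1429 rpm, dir flips to +; running = +9039.1429
Stage 3 [58T→67T]: ω = 9039.1429×58/67 = 7824.9296 rpm, dir flips to −; running = −7824.9296
Stage 4 [63T→87T]: ω = 7824.9296×63/87 = 5666.3284 rpm, dir flips to +; running = +5666.3284
Stage 5 [26T→88T]: ω = 5666.3284×26/88 = 1674.1425 rpm, dir flips to −; running = −1674.1425
Stage 6 [88T→81T]: ω = 1674.1425×88/81 = 1818.8214 rpm, dir flips to +; running = +1818.8214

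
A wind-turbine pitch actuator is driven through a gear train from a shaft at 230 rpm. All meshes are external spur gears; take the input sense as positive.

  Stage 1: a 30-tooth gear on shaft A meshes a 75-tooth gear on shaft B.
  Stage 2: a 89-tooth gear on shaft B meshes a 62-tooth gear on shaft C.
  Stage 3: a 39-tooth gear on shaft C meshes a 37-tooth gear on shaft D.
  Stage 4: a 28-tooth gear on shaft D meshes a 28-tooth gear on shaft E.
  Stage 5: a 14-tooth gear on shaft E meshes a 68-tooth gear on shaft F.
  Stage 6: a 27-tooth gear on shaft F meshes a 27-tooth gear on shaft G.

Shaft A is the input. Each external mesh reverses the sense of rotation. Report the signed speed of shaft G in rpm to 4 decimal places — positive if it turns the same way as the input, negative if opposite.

+28.6595 rpm (same as input, |ω| = 28.6595 rpm)

Stage 1 [30T→75T]: ω = 230.0000×30/75 = 92.0000 rpm, dir flips to −; running = −92.0000
Stage 2 [89T→62T]: ω = 92.0000×89/62 = 132.0645 rpm, dir flips to +; running = +132.0645
Stage 3 [39T→37T]: ω = 132.0645×39/37 = 139.2031 rpm, dir flips to −; running = −139.2031
Stage 4 [28T→28T]: ω = 139.2031×28/28 = 139.2031 rpm, dir flips to +; running = +139.2031
Stage 5 [14T→68T]: ω = 139.2031×14/68 = 28.6595 rpm, dir flips to −; running = −28.6595
Stage 6 [27T→27T]: ω = 28.6595×27/27 = 28.6595 rpm, dir flips to +; running = +28.6595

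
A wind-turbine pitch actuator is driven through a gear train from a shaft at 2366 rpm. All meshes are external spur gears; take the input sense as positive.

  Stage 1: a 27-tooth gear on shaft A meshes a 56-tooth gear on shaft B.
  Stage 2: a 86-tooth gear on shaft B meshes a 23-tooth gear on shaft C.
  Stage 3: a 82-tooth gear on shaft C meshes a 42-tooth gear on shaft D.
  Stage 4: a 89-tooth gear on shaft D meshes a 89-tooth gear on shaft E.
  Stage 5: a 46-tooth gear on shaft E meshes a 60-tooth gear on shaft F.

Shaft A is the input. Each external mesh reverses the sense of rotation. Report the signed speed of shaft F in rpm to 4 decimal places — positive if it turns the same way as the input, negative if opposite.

Stage 1 [27T→56T]: ω = 2366.0000×27/56 = 1140.7500 rpm, dir flips to −; running = −1140.7500
Stage 2 [86T→23T]: ω = 1140.7500×86/23 = 4265.4130 rpm, dir flips to +; running = +4265.4130
Stage 3 [82T→42T]: ω = 4265.4130×82/42 = 8327.7112 rpm, dir flips to −; running = −8327.7112
Stage 4 [89T→89T]: ω = 8327.7112×89/89 = 8327.7112 rpm, dir flips to +; running = +8327.7112
Stage 5 [46T→60T]: ω = 8327.7112×46/60 = 6384.5786 rpm, dir flips to −; running = −6384.5786

-6384.5786 rpm (opposite to input, |ω| = 6384.5786 rpm)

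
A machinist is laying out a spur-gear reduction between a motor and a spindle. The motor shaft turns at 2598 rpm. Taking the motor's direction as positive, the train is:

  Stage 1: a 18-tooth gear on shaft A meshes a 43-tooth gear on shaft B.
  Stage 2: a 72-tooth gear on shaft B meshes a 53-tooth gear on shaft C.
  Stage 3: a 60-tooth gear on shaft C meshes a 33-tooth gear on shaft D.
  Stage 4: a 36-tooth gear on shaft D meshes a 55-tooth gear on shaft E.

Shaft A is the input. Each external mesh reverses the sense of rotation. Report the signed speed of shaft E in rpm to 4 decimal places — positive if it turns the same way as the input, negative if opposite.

+1758.2351 rpm (same as input, |ω| = 1758.2351 rpm)

Stage 1 [18T→43T]: ω = 2598.0000×18/43 = 1087.5349 rpm, dir flips to −; running = −1087.5349
Stage 2 [72T→53T]: ω = 1087.5349×72/53 = 1477.4059 rpm, dir flips to +; running = +1477.4059
Stage 3 [60T→33T]: ω = 1477.4059×60/33 = 2686.1925 rpm, dir flips to −; running = −2686.1925
Stage 4 [36T→55T]: ω = 2686.1925×36/55 = 1758.2351 rpm, dir flips to +; running = +1758.2351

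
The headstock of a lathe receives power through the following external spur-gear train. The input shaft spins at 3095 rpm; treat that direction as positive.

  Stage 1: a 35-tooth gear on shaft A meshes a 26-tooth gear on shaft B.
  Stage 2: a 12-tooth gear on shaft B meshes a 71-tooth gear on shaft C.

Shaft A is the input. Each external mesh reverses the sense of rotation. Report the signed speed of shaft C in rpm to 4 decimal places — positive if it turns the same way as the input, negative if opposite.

+704.1712 rpm (same as input, |ω| = 704.1712 rpm)

Stage 1 [35T→26T]: ω = 3095.0000×35/26 = 4166.3462 rpm, dir flips to −; running = −4166.3462
Stage 2 [12T→71T]: ω = 4166.3462×12/71 = 704.1712 rpm, dir flips to +; running = +704.1712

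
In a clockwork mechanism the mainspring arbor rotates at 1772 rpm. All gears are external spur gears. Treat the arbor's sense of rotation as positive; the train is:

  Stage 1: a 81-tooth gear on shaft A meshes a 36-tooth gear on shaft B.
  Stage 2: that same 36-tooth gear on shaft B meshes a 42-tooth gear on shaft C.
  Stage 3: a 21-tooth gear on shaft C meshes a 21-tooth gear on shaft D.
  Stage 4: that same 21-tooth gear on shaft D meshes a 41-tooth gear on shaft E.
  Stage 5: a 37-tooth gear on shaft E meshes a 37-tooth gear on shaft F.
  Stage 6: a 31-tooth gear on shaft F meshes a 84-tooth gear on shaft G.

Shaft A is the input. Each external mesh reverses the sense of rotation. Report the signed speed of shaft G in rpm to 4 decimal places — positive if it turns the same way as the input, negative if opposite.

+645.9774 rpm (same as input, |ω| = 645.9774 rpm)

Stage 1 [81T→36T]: ω = 1772.0000×81/36 = 3987.0000 rpm, dir flips to −; running = −3987.0000
Stage 2 [36T→42T]: ω = 3987.0000×36/42 = 3417.4286 rpm, dir flips to +; running = +3417.4286
Stage 3 [21T→21T]: ω = 3417.4286×21/21 = 3417.4286 rpm, dir flips to −; running = −3417.4286
Stage 4 [21T→41T]: ω = 3417.4286×21/41 = 1750.3902 rpm, dir flips to +; running = +1750.3902
Stage 5 [37T→37T]: ω = 1750.3902×37/37 = 1750.3902 rpm, dir flips to −; running = −1750.3902
Stage 6 [31T→84T]: ω = 1750.3902×31/84 = 645.9774 rpm, dir flips to +; running = +645.9774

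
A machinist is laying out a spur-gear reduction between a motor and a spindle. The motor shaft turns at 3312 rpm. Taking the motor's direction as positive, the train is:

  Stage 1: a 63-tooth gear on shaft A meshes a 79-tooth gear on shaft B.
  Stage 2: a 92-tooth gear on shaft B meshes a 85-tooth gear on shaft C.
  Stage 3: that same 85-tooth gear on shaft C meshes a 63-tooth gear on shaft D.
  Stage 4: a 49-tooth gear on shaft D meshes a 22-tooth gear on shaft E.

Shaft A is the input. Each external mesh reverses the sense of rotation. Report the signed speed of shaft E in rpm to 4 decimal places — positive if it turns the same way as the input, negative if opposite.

Stage 1 [63T→79T]: ω = 3312.0000×63/79 = 2641.2152 rpm, dir flips to −; running = −2641.2152
Stage 2 [92T→85T]: ω = 2641.2152×92/85 = 2858.7270 rpm, dir flips to +; running = +2858.7270
Stage 3 [85T→63T]: ω = 2858.7270×85/63 = 3857.0127 rpm, dir flips to −; running = −3857.0127
Stage 4 [49T→22T]: ω = 3857.0127×49/22 = 8590.6191 rpm, dir flips to +; running = +8590.6191

+8590.6191 rpm (same as input, |ω| = 8590.6191 rpm)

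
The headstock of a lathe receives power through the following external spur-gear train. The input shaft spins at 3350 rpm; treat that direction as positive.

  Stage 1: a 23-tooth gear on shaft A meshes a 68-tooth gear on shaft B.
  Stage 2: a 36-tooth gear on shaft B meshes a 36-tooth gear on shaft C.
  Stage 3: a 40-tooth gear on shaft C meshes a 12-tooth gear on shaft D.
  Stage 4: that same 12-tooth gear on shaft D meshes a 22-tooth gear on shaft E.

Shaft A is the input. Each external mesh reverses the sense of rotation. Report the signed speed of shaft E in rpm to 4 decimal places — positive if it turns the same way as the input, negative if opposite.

Stage 1 [23T→68T]: ω = 3350.0000×23/68 = 1133.0882 rpm, dir flips to −; running = −1133.0882
Stage 2 [36T→36T]: ω = 1133.0882×36/36 = 1133.0882 rpm, dir flips to +; running = +1133.0882
Stage 3 [40T→12T]: ω = 1133.0882×40/12 = 3776.9608 rpm, dir flips to −; running = −3776.9608
Stage 4 [12T→22T]: ω = 3776.9608×12/22 = 2060.1604 rpm, dir flips to +; running = +2060.1604

+2060.1604 rpm (same as input, |ω| = 2060.1604 rpm)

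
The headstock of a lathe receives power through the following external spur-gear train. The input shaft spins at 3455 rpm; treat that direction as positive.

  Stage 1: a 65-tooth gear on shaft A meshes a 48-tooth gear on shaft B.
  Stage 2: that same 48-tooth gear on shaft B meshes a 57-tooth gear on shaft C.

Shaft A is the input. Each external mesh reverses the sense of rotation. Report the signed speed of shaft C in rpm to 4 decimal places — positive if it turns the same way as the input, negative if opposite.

Stage 1 [65T→48T]: ω = 3455.0000×65/48 = 4678.6458 rpm, dir flips to −; running = −4678.6458
Stage 2 [48T→57T]: ω = 4678.6458×48/57 = 3939.9123 rpm, dir flips to +; running = +3939.9123

+3939.9123 rpm (same as input, |ω| = 3939.9123 rpm)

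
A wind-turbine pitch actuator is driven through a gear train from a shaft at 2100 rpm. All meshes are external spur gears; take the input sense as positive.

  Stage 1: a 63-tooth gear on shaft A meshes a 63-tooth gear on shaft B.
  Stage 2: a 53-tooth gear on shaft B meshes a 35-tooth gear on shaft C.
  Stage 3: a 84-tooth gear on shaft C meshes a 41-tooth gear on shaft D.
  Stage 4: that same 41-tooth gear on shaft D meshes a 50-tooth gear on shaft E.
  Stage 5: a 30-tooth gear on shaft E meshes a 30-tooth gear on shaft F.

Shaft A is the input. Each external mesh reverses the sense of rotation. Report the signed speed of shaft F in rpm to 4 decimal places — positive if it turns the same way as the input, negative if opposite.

-5342.4000 rpm (opposite to input, |ω| = 5342.4000 rpm)

Stage 1 [63T→63T]: ω = 2100.0000×63/63 = 2100.0000 rpm, dir flips to −; running = −2100.0000
Stage 2 [53T→35T]: ω = 2100.0000×53/35 = 3180.0000 rpm, dir flips to +; running = +3180.0000
Stage 3 [84T→41T]: ω = 3180.0000×84/41 = 6515.1220 rpm, dir flips to −; running = −6515.1220
Stage 4 [41T→50T]: ω = 6515.1220×41/50 = 5342.4000 rpm, dir flips to +; running = +5342.4000
Stage 5 [30T→30T]: ω = 5342.4000×30/30 = 5342.4000 rpm, dir flips to −; running = −5342.4000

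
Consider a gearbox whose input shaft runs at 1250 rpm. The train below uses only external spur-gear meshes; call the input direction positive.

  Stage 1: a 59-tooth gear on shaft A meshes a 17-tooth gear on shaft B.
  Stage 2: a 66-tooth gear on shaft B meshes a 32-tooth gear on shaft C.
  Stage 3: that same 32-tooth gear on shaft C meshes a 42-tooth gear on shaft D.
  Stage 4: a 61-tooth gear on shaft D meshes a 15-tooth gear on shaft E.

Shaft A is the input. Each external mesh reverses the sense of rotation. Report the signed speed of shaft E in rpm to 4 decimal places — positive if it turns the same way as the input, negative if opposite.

Stage 1 [59T→17T]: ω = 1250.0000×59/17 = 4338.2353 rpm, dir flips to −; running = −4338.2353
Stage 2 [66T→32T]: ω = 4338.2353×66/32 = 8947.6103 rpm, dir flips to +; running = +8947.6103
Stage 3 [32T→42T]: ω = 8947.6103×32/42 = 6817.2269 rpm, dir flips to −; running = −6817.2269
Stage 4 [61T→15T]: ω = 6817.2269×61/15 = 27723.3894 rpm, dir flips to +; running = +27723.3894

+27723.3894 rpm (same as input, |ω| = 27723.3894 rpm)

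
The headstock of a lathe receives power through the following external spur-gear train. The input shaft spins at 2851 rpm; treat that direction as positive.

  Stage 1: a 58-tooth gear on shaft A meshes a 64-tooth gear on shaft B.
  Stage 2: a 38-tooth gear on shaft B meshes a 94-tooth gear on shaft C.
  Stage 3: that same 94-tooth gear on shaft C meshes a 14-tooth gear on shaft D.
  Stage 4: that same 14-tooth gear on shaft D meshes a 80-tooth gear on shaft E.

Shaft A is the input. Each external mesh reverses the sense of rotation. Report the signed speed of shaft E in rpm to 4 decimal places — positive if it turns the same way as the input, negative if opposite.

Stage 1 [58T→64T]: ω = 2851.0000×58/64 = 2583.7188 rpm, dir flips to −; running = −2583.7188
Stage 2 [38T→94T]: ω = 2583.7188×38/94 = 1044.4820 rpm, dir flips to +; running = +1044.4820
Stage 3 [94T→14T]: ω = 1044.4820×94/14 = 7012.9509 rpm, dir flips to −; running = −7012.9509
Stage 4 [14T→80T]: ω = 7012.9509×14/80 = 1227.2664 rpm, dir flips to +; running = +1227.2664

+1227.2664 rpm (same as input, |ω| = 1227.2664 rpm)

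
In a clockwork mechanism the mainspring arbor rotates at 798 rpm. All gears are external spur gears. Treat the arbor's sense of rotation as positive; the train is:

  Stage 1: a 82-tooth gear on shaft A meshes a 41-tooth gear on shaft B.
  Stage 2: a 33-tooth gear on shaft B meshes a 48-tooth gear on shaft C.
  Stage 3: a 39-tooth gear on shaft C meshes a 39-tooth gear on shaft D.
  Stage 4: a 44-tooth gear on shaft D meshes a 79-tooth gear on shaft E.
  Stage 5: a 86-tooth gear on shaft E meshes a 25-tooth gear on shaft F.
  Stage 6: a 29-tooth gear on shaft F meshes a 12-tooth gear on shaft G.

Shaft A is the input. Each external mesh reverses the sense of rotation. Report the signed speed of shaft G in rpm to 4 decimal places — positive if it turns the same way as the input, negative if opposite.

Stage 1 [82T→41T]: ω = 798.0000×82/41 = 1596.0000 rpm, dir flips to −; running = −1596.0000
Stage 2 [33T→48T]: ω = 1596.0000×33/48 = 1097.2500 rpm, dir flips to +; running = +1097.2500
Stage 3 [39T→39T]: ω = 1097.2500×39/39 = 1097.2500 rpm, dir flips to −; running = −1097.2500
Stage 4 [44T→79T]: ω = 1097.2500×44/79 = 611.1266 rpm, dir flips to +; running = +611.1266
Stage 5 [86T→25T]: ω = 611.1266×86/25 = 2102.2754 rpm, dir flips to −; running = −2102.2754
Stage 6 [29T→12T]: ω = 2102.2754×29/12 = 5080.4990 rpm, dir flips to +; running = +5080.4990

+5080.4990 rpm (same as input, |ω| = 5080.4990 rpm)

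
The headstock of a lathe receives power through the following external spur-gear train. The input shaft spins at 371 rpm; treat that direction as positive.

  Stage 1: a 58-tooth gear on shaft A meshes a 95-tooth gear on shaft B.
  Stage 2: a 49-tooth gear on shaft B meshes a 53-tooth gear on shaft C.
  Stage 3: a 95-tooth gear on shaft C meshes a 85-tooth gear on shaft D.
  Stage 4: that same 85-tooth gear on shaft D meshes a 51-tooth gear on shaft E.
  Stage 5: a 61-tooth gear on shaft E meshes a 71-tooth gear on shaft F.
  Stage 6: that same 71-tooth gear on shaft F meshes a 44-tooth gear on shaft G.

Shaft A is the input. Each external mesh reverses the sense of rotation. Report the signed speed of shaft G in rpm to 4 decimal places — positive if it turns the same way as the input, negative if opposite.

Stage 1 [58T→95T]: ω = 371.0000×58/95 = 226.5053 rpm, dir flips to −; running = −226.5053
Stage 2 [49T→53T]: ω = 226.5053×49/53 = 209.4105 rpm, dir flips to +; running = +209.4105
Stage 3 [95T→85T]: ω = 209.4105×95/85 = 234.0471 rpm, dir flips to −; running = −234.0471
Stage 4 [85T→51T]: ω = 234.0471×85/51 = 390.0784 rpm, dir flips to +; running = +390.0784
Stage 5 [61T→71T]: ω = 390.0784×61/71 = 335.1378 rpm, dir flips to −; running = −335.1378
Stage 6 [71T→44T]: ω = 335.1378×71/44 = 540.7906 rpm, dir flips to +; running = +540.7906

+540.7906 rpm (same as input, |ω| = 540.7906 rpm)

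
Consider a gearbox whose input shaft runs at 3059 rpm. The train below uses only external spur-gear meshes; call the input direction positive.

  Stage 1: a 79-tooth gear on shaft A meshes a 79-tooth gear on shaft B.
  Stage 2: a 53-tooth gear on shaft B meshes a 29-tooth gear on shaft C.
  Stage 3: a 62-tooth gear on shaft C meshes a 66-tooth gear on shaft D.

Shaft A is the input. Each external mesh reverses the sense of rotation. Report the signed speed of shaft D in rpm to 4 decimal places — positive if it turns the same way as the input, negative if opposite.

Stage 1 [79T→79T]: ω = 3059.0000×79/79 = 3059.0000 rpm, dir flips to −; running = −3059.0000
Stage 2 [53T→29T]: ω = 3059.0000×53/29 = 5590.5862 rpm, dir flips to +; running = +5590.5862
Stage 3 [62T→66T]: ω = 5590.5862×62/66 = 5251.7628 rpm, dir flips to −; running = −5251.7628

-5251.7628 rpm (opposite to input, |ω| = 5251.7628 rpm)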